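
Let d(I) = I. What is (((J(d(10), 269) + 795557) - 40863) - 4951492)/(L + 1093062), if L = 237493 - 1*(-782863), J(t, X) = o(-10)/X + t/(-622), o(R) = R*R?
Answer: -351099894127/176806436462 ≈ -1.9858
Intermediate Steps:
o(R) = R**2
J(t, X) = 100/X - t/622 (J(t, X) = (-10)**2/X + t/(-622) = 100/X + t*(-1/622) = 100/X - t/622)
L = 1020356 (L = 237493 + 782863 = 1020356)
(((J(d(10), 269) + 795557) - 40863) - 4951492)/(L + 1093062) = ((((100/269 - 1/622*10) + 795557) - 40863) - 4951492)/(1020356 + 1093062) = ((((100*(1/269) - 5/311) + 795557) - 40863) - 4951492)/2113418 = ((((100/269 - 5/311) + 795557) - 40863) - 4951492)*(1/2113418) = (((29755/83659 + 795557) - 40863) - 4951492)*(1/2113418) = ((66555532818/83659 - 40863) - 4951492)*(1/2113418) = (63136975101/83659 - 4951492)*(1/2113418) = -351099894127/83659*1/2113418 = -351099894127/176806436462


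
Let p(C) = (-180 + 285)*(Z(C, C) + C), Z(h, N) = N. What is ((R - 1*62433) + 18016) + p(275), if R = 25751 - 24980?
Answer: 14104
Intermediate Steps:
R = 771
p(C) = 210*C (p(C) = (-180 + 285)*(C + C) = 105*(2*C) = 210*C)
((R - 1*62433) + 18016) + p(275) = ((771 - 1*62433) + 18016) + 210*275 = ((771 - 62433) + 18016) + 57750 = (-61662 + 18016) + 57750 = -43646 + 57750 = 14104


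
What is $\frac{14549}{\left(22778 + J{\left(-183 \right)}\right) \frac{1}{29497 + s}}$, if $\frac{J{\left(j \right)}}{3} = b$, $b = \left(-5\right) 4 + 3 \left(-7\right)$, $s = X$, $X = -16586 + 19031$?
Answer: $\frac{464724158}{22655} \approx 20513.0$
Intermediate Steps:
$X = 2445$
$s = 2445$
$b = -41$ ($b = -20 - 21 = -41$)
$J{\left(j \right)} = -123$ ($J{\left(j \right)} = 3 \left(-41\right) = -123$)
$\frac{14549}{\left(22778 + J{\left(-183 \right)}\right) \frac{1}{29497 + s}} = \frac{14549}{\left(22778 - 123\right) \frac{1}{29497 + 2445}} = \frac{14549}{22655 \cdot \frac{1}{31942}} = \frac{14549}{\frac{22655}{31942}} = 14549 \cdot \frac{31942}{22655} = \frac{464724158}{22655}$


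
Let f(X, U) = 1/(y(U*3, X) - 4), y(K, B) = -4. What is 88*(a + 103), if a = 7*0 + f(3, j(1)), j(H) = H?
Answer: 9053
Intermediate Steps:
f(X, U) = -⅛ (f(X, U) = 1/(-4 - 4) = 1/(-8) = -⅛)
a = -⅛ (a = 7*0 - ⅛ = 0 - ⅛ = -⅛ ≈ -0.12500)
88*(a + 103) = 88*(-⅛ + 103) = 88*(823/8) = 9053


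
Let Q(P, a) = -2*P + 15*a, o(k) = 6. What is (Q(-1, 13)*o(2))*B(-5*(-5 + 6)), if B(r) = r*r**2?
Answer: -147750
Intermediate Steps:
B(r) = r**3
(Q(-1, 13)*o(2))*B(-5*(-5 + 6)) = ((-2*(-1) + 15*13)*6)*(-5*(-5 + 6))**3 = ((2 + 195)*6)*(-5*1)**3 = (197*6)*(-5)**3 = 1182*(-125) = -147750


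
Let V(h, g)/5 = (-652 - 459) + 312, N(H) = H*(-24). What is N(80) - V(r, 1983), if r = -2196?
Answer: 2075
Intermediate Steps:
N(H) = -24*H
V(h, g) = -3995 (V(h, g) = 5*((-652 - 459) + 312) = 5*(-1111 + 312) = 5*(-799) = -3995)
N(80) - V(r, 1983) = -24*80 - 1*(-3995) = -1920 + 3995 = 2075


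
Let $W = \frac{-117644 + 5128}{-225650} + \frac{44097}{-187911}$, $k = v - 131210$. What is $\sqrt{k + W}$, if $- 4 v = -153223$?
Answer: $\frac{i \sqrt{742381110274773796999221}}{2826807810} \approx 304.8 i$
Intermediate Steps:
$v = \frac{153223}{4}$ ($v = \left(- \frac{1}{4}\right) \left(-153223\right) = \frac{153223}{4} \approx 38306.0$)
$k = - \frac{371617}{4}$ ($k = \frac{153223}{4} - 131210 = - \frac{371617}{4} \approx -92904.0$)
$W = \frac{1865417671}{7067019525}$ ($W = \left(-112516\right) \left(- \frac{1}{225650}\right) + 44097 \left(- \frac{1}{187911}\right) = \frac{56258}{112825} - \frac{14699}{62637} = \frac{1865417671}{7067019525} \approx 0.26396$)
$\sqrt{k + W} = \sqrt{- \frac{371617}{4} + \frac{1865417671}{7067019525}} = \sqrt{- \frac{2626217133151241}{28268078100}} = \frac{i \sqrt{742381110274773796999221}}{2826807810}$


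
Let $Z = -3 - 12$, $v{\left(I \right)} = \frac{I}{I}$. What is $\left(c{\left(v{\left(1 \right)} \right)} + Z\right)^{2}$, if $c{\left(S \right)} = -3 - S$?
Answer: $361$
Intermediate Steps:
$v{\left(I \right)} = 1$
$Z = -15$ ($Z = -3 - 12 = -15$)
$\left(c{\left(v{\left(1 \right)} \right)} + Z\right)^{2} = \left(\left(-3 - 1\right) - 15\right)^{2} = \left(-4 - 15\right)^{2} = \left(-19\right)^{2} = 361$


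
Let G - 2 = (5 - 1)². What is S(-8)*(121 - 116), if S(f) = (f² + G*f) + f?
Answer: -440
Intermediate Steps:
G = 18 (G = 2 + (5 - 1)² = 2 + 4² = 2 + 16 = 18)
S(f) = f² + 19*f (S(f) = (f² + 18*f) + f = f² + 19*f)
S(-8)*(121 - 116) = (-8*(19 - 8))*(121 - 116) = -8*11*5 = -88*5 = -440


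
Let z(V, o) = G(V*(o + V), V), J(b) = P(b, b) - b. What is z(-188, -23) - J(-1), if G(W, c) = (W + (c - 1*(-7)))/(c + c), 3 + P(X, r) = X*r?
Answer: -39111/376 ≈ -104.02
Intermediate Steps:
P(X, r) = -3 + X*r
G(W, c) = (7 + W + c)/(2*c) (G(W, c) = (W + (c + 7))/((2*c)) = (W + (7 + c))*(1/(2*c)) = (7 + W + c)*(1/(2*c)) = (7 + W + c)/(2*c))
J(b) = -3 + b**2 - b (J(b) = (-3 + b*b) - b = (-3 + b**2) - b = -3 + b**2 - b)
z(V, o) = (7 + V + V*(V + o))/(2*V) (z(V, o) = (7 + V*(o + V) + V)/(2*V) = (7 + V*(V + o) + V)/(2*V) = (7 + V + V*(V + o))/(2*V))
z(-188, -23) - J(-1) = (1/2)*(7 - 188 - 188*(-188 - 23))/(-188) - (-3 + (-1)**2 - 1*(-1)) = (1/2)*(-1/188)*(7 - 188 - 188*(-211)) - (-3 + 1 + 1) = (1/2)*(-1/188)*(7 - 188 + 39668) - 1*(-1) = (1/2)*(-1/188)*39487 + 1 = -39487/376 + 1 = -39111/376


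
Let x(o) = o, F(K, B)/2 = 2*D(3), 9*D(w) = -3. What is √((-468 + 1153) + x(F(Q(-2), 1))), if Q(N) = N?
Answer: √6153/3 ≈ 26.147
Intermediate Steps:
D(w) = -⅓ (D(w) = (⅑)*(-3) = -⅓)
F(K, B) = -4/3 (F(K, B) = 2*(2*(-⅓)) = 2*(-⅔) = -4/3)
√((-468 + 1153) + x(F(Q(-2), 1))) = √((-468 + 1153) - 4/3) = √(685 - 4/3) = √(2051/3) = √6153/3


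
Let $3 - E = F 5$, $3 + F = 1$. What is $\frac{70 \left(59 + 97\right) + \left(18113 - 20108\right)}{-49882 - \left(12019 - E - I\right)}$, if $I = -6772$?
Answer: $- \frac{1785}{13732} \approx -0.12999$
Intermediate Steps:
$F = -2$ ($F = -3 + 1 = -2$)
$E = 13$ ($E = 3 - \left(-2\right) 5 = 3 - -10 = 3 + 10 = 13$)
$\frac{70 \left(59 + 97\right) + \left(18113 - 20108\right)}{-49882 - \left(12019 - E - I\right)} = \frac{70 \left(59 + 97\right) + \left(18113 - 20108\right)}{-49882 + \left(\left(-6772 + 13\right) - 12019\right)} = \frac{70 \cdot 156 - 1995}{-49882 - 18778} = \frac{10920 - 1995}{-49882 - 18778} = \frac{8925}{-68660} = 8925 \left(- \frac{1}{68660}\right) = - \frac{1785}{13732}$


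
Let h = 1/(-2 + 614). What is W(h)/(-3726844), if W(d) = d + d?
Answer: -1/1140414264 ≈ -8.7687e-10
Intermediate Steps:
h = 1/612 ≈ 0.0016340
W(d) = 2*d
W(h)/(-3726844) = (2*(1/612))/(-3726844) = (1/306)*(-1/3726844) = -1/1140414264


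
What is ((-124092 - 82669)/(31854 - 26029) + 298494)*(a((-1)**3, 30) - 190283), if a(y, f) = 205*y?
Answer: -331167348055032/5825 ≈ -5.6853e+10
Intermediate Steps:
((-124092 - 82669)/(31854 - 26029) + 298494)*(a((-1)**3, 30) - 190283) = ((-124092 - 82669)/(31854 - 26029) + 298494)*(205*(-1)**3 - 190283) = (-206761/5825 + 298494)*(205*(-1) - 190283) = (-206761*1/5825 + 298494)*(-205 - 190283) = (-206761/5825 + 298494)*(-190488) = (1738520789/5825)*(-190488) = -331167348055032/5825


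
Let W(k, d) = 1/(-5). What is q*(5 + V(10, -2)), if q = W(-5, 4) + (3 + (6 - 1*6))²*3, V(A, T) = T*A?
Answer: -402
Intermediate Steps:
V(A, T) = A*T
W(k, d) = -⅕
q = 134/5 (q = -⅕ + (3 + (6 - 1*6))²*3 = -⅕ + (3 + (6 - 6))²*3 = -⅕ + (3 + 0)²*3 = -⅕ + 3²*3 = -⅕ + 9*3 = -⅕ + 27 = 134/5 ≈ 26.800)
q*(5 + V(10, -2)) = 134*(5 + 10*(-2))/5 = 134*(5 - 20)/5 = (134/5)*(-15) = -402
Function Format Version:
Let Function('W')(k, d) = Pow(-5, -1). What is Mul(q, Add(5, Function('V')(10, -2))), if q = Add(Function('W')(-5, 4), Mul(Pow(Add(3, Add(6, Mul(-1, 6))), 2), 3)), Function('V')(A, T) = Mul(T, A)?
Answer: -402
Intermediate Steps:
Function('V')(A, T) = Mul(A, T)
Function('W')(k, d) = Rational(-1, 5)
q = Rational(134, 5) (q = Add(Rational(-1, 5), Mul(Pow(Add(3, Add(6, Mul(-1, 6))), 2), 3)) = Add(Rational(-1, 5), Mul(Pow(Add(3, Add(6, -6)), 2), 3)) = Add(Rational(-1, 5), Mul(Pow(Add(3, 0), 2), 3)) = Add(Rational(-1, 5), Mul(Pow(3, 2), 3)) = Add(Rational(-1, 5), Mul(9, 3)) = Add(Rational(-1, 5), 27) = Rational(134, 5) ≈ 26.800)
Mul(q, Add(5, Function('V')(10, -2))) = Mul(Rational(134, 5), Add(5, Mul(10, -2))) = Mul(Rational(134, 5), Add(5, -20)) = Mul(Rational(134, 5), -15) = -402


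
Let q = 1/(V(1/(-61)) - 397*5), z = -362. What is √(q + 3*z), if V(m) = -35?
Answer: I*√1107829105/1010 ≈ 32.955*I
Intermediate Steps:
q = -1/2020 (q = 1/(-35 - 397*5) = 1/(-35 - 1985) = 1/(-2020) = -1/2020 ≈ -0.00049505)
√(q + 3*z) = √(-1/2020 + 3*(-362)) = √(-1/2020 - 1086) = √(-2193721/2020) = I*√1107829105/1010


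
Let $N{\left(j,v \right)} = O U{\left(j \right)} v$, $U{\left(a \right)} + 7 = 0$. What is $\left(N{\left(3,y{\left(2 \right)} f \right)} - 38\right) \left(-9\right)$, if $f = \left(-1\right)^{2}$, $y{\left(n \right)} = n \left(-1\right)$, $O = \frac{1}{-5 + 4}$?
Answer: $468$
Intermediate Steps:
$O = -1$ ($O = \frac{1}{-1} = -1$)
$y{\left(n \right)} = - n$
$f = 1$
$U{\left(a \right)} = -7$ ($U{\left(a \right)} = -7 + 0 = -7$)
$N{\left(j,v \right)} = 7 v$ ($N{\left(j,v \right)} = \left(-1\right) \left(-7\right) v = 7 v$)
$\left(N{\left(3,y{\left(2 \right)} f \right)} - 38\right) \left(-9\right) = \left(7 \left(-1\right) 2 \cdot 1 - 38\right) \left(-9\right) = \left(7 \left(\left(-2\right) 1\right) - 38\right) \left(-9\right) = \left(7 \left(-2\right) - 38\right) \left(-9\right) = \left(-14 - 38\right) \left(-9\right) = \left(-52\right) \left(-9\right) = 468$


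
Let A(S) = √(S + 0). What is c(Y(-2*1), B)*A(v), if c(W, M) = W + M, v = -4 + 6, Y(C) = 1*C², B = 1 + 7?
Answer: 12*√2 ≈ 16.971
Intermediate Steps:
B = 8
Y(C) = C²
v = 2
A(S) = √S
c(W, M) = M + W
c(Y(-2*1), B)*A(v) = (8 + (-2*1)²)*√2 = (8 + (-2)²)*√2 = (8 + 4)*√2 = 12*√2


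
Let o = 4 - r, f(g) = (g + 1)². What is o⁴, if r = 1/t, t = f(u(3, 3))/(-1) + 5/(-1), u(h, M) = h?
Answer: 52200625/194481 ≈ 268.41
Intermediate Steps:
f(g) = (1 + g)²
t = -21 (t = (1 + 3)²/(-1) + 5/(-1) = 4²*(-1) + 5*(-1) = 16*(-1) - 5 = -16 - 5 = -21)
r = -1/21 (r = 1/(-21) = -1/21 ≈ -0.047619)
o = 85/21 (o = 4 - 1*(-1/21) = 4 + 1/21 = 85/21 ≈ 4.0476)
o⁴ = (85/21)⁴ = 52200625/194481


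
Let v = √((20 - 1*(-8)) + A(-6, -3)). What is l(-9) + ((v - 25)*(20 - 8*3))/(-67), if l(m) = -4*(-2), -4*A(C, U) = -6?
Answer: 436/67 + 2*√118/67 ≈ 6.8317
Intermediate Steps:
A(C, U) = 3/2 (A(C, U) = -¼*(-6) = 3/2)
v = √118/2 (v = √((20 - 1*(-8)) + 3/2) = √((20 + 8) + 3/2) = √(28 + 3/2) = √(59/2) = √118/2 ≈ 5.4314)
l(m) = 8
l(-9) + ((v - 25)*(20 - 8*3))/(-67) = 8 + ((√118/2 - 25)*(20 - 8*3))/(-67) = 8 + ((-25 + √118/2)*(20 - 24))*(-1/67) = 8 + ((-25 + √118/2)*(-4))*(-1/67) = 8 + (100 - 2*√118)*(-1/67) = 8 + (-100/67 + 2*√118/67) = 436/67 + 2*√118/67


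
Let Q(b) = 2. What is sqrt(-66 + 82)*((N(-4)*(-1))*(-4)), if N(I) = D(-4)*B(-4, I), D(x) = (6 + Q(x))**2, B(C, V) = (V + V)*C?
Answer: 32768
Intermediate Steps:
B(C, V) = 2*C*V (B(C, V) = (2*V)*C = 2*C*V)
D(x) = 64 (D(x) = (6 + 2)**2 = 8**2 = 64)
N(I) = -512*I (N(I) = 64*(2*(-4)*I) = 64*(-8*I) = -512*I)
sqrt(-66 + 82)*((N(-4)*(-1))*(-4)) = sqrt(-66 + 82)*((-512*(-4)*(-1))*(-4)) = sqrt(16)*((2048*(-1))*(-4)) = 4*(-2048*(-4)) = 4*8192 = 32768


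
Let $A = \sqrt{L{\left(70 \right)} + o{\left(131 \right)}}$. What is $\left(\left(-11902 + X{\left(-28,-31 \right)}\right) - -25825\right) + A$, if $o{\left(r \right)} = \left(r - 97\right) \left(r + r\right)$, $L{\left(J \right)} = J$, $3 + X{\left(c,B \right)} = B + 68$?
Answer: $13957 + 67 \sqrt{2} \approx 14052.0$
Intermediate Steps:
$X{\left(c,B \right)} = 65 + B$ ($X{\left(c,B \right)} = -3 + \left(B + 68\right) = -3 + \left(68 + B\right) = 65 + B$)
$o{\left(r \right)} = 2 r \left(-97 + r\right)$ ($o{\left(r \right)} = \left(-97 + r\right) 2 r = 2 r \left(-97 + r\right)$)
$A = 67 \sqrt{2}$ ($A = \sqrt{70 + 2 \cdot 131 \left(-97 + 131\right)} = \sqrt{70 + 2 \cdot 131 \cdot 34} = \sqrt{70 + 8908} = \sqrt{8978} = 67 \sqrt{2} \approx 94.752$)
$\left(\left(-11902 + X{\left(-28,-31 \right)}\right) - -25825\right) + A = \left(\left(-11902 + \left(65 - 31\right)\right) - -25825\right) + 67 \sqrt{2} = \left(\left(-11902 + 34\right) + 25825\right) + 67 \sqrt{2} = \left(-11868 + 25825\right) + 67 \sqrt{2} = 13957 + 67 \sqrt{2}$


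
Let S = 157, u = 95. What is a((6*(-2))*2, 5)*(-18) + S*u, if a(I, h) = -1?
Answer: 14933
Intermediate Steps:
a((6*(-2))*2, 5)*(-18) + S*u = -1*(-18) + 157*95 = 18 + 14915 = 14933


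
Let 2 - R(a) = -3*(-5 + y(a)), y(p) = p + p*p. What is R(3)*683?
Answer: 15709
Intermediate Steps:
y(p) = p + p²
R(a) = -13 + 3*a*(1 + a) (R(a) = 2 - (-3)*(-5 + a*(1 + a)) = 2 - (15 - 3*a*(1 + a)) = 2 + (-15 + 3*a*(1 + a)) = -13 + 3*a*(1 + a))
R(3)*683 = (-13 + 3*3*(1 + 3))*683 = (-13 + 3*3*4)*683 = (-13 + 36)*683 = 23*683 = 15709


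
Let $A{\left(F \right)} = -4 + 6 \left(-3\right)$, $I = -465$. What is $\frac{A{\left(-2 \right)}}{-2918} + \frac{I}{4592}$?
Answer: $- \frac{627923}{6699728} \approx -0.093724$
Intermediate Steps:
$A{\left(F \right)} = -22$ ($A{\left(F \right)} = -4 - 18 = -22$)
$\frac{A{\left(-2 \right)}}{-2918} + \frac{I}{4592} = - \frac{22}{-2918} - \frac{465}{4592} = \left(-22\right) \left(- \frac{1}{2918}\right) - \frac{465}{4592} = \frac{11}{1459} - \frac{465}{4592} = - \frac{627923}{6699728}$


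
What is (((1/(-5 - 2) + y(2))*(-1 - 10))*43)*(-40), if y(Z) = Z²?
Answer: 510840/7 ≈ 72977.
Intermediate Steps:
(((1/(-5 - 2) + y(2))*(-1 - 10))*43)*(-40) = (((1/(-5 - 2) + 2²)*(-1 - 10))*43)*(-40) = (((1/(-7) + 4)*(-11))*43)*(-40) = (((-⅐ + 4)*(-11))*43)*(-40) = (((27/7)*(-11))*43)*(-40) = -297/7*43*(-40) = -12771/7*(-40) = 510840/7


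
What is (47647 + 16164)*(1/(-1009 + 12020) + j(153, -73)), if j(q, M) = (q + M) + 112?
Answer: 12263969513/1001 ≈ 1.2252e+7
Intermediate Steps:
j(q, M) = 112 + M + q (j(q, M) = (M + q) + 112 = 112 + M + q)
(47647 + 16164)*(1/(-1009 + 12020) + j(153, -73)) = (47647 + 16164)*(1/(-1009 + 12020) + (112 - 73 + 153)) = 63811*(1/11011 + 192) = 63811*(2114113/11011) = 12263969513/1001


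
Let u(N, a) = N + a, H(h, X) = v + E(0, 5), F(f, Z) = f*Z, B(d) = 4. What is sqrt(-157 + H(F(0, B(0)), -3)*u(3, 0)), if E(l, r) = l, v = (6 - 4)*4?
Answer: I*sqrt(133) ≈ 11.533*I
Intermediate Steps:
v = 8 (v = 2*4 = 8)
F(f, Z) = Z*f
H(h, X) = 8 (H(h, X) = 8 + 0 = 8)
sqrt(-157 + H(F(0, B(0)), -3)*u(3, 0)) = sqrt(-157 + 8*(3 + 0)) = sqrt(-157 + 8*3) = sqrt(-157 + 24) = sqrt(-133) = I*sqrt(133)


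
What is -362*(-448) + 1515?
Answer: 163691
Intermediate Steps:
-362*(-448) + 1515 = 162176 + 1515 = 163691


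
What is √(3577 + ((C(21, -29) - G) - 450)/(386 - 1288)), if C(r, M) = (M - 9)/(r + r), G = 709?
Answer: √320971678566/9471 ≈ 59.819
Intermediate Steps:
C(r, M) = (-9 + M)/(2*r) (C(r, M) = (-9 + M)/((2*r)) = (-9 + M)*(1/(2*r)) = (-9 + M)/(2*r))
√(3577 + ((C(21, -29) - G) - 450)/(386 - 1288)) = √(3577 + (((½)*(-9 - 29)/21 - 1*709) - 450)/(386 - 1288)) = √(3577 + (((½)*(1/21)*(-38) - 709) - 450)/(-902)) = √(3577 + ((-19/21 - 709) - 450)*(-1/902)) = √(3577 + (-14908/21 - 450)*(-1/902)) = √(3577 - 24358/21*(-1/902)) = √(3577 + 12179/9471) = √(33889946/9471) = √320971678566/9471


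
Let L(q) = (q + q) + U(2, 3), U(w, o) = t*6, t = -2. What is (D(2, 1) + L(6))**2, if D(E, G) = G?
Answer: 1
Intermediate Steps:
U(w, o) = -12 (U(w, o) = -2*6 = -12)
L(q) = -12 + 2*q (L(q) = (q + q) - 12 = 2*q - 12 = -12 + 2*q)
(D(2, 1) + L(6))**2 = (1 + (-12 + 2*6))**2 = (1 + (-12 + 12))**2 = (1 + 0)**2 = 1**2 = 1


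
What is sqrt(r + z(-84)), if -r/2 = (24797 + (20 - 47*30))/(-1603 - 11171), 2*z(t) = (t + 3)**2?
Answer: sqrt(535893838854)/12774 ≈ 57.308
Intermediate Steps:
z(t) = (3 + t)**2/2 (z(t) = (t + 3)**2/2 = (3 + t)**2/2)
r = 23407/6387 (r = -2*(24797 + (20 - 47*30))/(-1603 - 11171) = -2*(24797 + (20 - 1410))/(-12774) = -2*(24797 - 1390)*(-1)/12774 = -46814*(-1)/12774 = -2*(-23407/12774) = 23407/6387 ≈ 3.6648)
sqrt(r + z(-84)) = sqrt(23407/6387 + (3 - 84)**2/2) = sqrt(23407/6387 + (1/2)*(-81)**2) = sqrt(23407/6387 + (1/2)*6561) = sqrt(23407/6387 + 6561/2) = sqrt(41951921/12774) = sqrt(535893838854)/12774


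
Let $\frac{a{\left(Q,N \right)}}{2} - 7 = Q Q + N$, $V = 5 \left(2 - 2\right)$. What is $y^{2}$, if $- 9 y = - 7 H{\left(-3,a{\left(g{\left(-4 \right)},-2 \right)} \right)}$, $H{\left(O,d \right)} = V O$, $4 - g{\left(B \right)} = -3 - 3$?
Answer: $0$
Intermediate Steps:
$V = 0$ ($V = 5 \cdot 0 = 0$)
$g{\left(B \right)} = 10$ ($g{\left(B \right)} = 4 - \left(-3 - 3\right) = 4 - -6 = 4 + 6 = 10$)
$a{\left(Q,N \right)} = 14 + 2 N + 2 Q^{2}$ ($a{\left(Q,N \right)} = 14 + 2 \left(Q Q + N\right) = 14 + 2 \left(Q^{2} + N\right) = 14 + 2 \left(N + Q^{2}\right) = 14 + \left(2 N + 2 Q^{2}\right) = 14 + 2 N + 2 Q^{2}$)
$H{\left(O,d \right)} = 0$ ($H{\left(O,d \right)} = 0 O = 0$)
$y = 0$ ($y = - \frac{\left(-7\right) 0}{9} = \left(- \frac{1}{9}\right) 0 = 0$)
$y^{2} = 0^{2} = 0$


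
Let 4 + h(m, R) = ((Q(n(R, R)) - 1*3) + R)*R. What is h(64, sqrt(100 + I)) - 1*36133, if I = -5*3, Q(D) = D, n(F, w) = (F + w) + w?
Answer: -35797 - 3*sqrt(85) ≈ -35825.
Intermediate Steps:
n(F, w) = F + 2*w
I = -15
h(m, R) = -4 + R*(-3 + 4*R) (h(m, R) = -4 + (((R + 2*R) - 1*3) + R)*R = -4 + ((3*R - 3) + R)*R = -4 + ((-3 + 3*R) + R)*R = -4 + (-3 + 4*R)*R = -4 + R*(-3 + 4*R))
h(64, sqrt(100 + I)) - 1*36133 = (-4 - 3*sqrt(100 - 15) + 4*(sqrt(100 - 15))**2) - 1*36133 = (-4 - 3*sqrt(85) + 4*(sqrt(85))**2) - 36133 = (-4 - 3*sqrt(85) + 4*85) - 36133 = (-4 - 3*sqrt(85) + 340) - 36133 = (336 - 3*sqrt(85)) - 36133 = -35797 - 3*sqrt(85)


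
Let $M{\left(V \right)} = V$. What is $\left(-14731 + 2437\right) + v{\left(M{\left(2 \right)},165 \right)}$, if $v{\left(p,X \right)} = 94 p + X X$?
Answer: $15119$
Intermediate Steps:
$v{\left(p,X \right)} = X^{2} + 94 p$ ($v{\left(p,X \right)} = 94 p + X^{2} = X^{2} + 94 p$)
$\left(-14731 + 2437\right) + v{\left(M{\left(2 \right)},165 \right)} = \left(-14731 + 2437\right) + \left(165^{2} + 94 \cdot 2\right) = -12294 + \left(27225 + 188\right) = -12294 + 27413 = 15119$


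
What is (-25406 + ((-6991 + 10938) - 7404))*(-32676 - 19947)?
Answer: 1518857649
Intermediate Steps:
(-25406 + ((-6991 + 10938) - 7404))*(-32676 - 19947) = (-25406 + (3947 - 7404))*(-52623) = (-25406 - 3457)*(-52623) = -28863*(-52623) = 1518857649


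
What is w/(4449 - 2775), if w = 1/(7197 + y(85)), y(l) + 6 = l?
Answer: 1/12180024 ≈ 8.2102e-8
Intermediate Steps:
y(l) = -6 + l
w = 1/7276 (w = 1/(7197 + (-6 + 85)) = 1/(7197 + 79) = 1/7276 ≈ 0.00013744)
w/(4449 - 2775) = 1/(7276*(4449 - 2775)) = (1/7276)/1674 = (1/7276)*(1/1674) = 1/12180024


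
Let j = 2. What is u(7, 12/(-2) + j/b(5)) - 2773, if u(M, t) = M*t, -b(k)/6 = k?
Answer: -42232/15 ≈ -2815.5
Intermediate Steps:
b(k) = -6*k
u(7, 12/(-2) + j/b(5)) - 2773 = 7*(12/(-2) + 2/((-6*5))) - 2773 = 7*(12*(-1/2) + 2/(-30)) - 2773 = 7*(-6 + 2*(-1/30)) - 2773 = 7*(-6 - 1/15) - 2773 = 7*(-91/15) - 2773 = -637/15 - 2773 = -42232/15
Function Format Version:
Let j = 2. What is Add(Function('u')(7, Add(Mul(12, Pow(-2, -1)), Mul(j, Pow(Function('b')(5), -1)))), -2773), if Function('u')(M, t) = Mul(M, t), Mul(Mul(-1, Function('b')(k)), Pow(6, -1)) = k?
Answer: Rational(-42232, 15) ≈ -2815.5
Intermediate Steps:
Function('b')(k) = Mul(-6, k)
Add(Function('u')(7, Add(Mul(12, Pow(-2, -1)), Mul(j, Pow(Function('b')(5), -1)))), -2773) = Add(Mul(7, Add(Mul(12, Pow(-2, -1)), Mul(2, Pow(Mul(-6, 5), -1)))), -2773) = Add(Mul(7, Add(Mul(12, Rational(-1, 2)), Mul(2, Pow(-30, -1)))), -2773) = Add(Mul(7, Add(-6, Mul(2, Rational(-1, 30)))), -2773) = Add(Mul(7, Add(-6, Rational(-1, 15))), -2773) = Add(Mul(7, Rational(-91, 15)), -2773) = Add(Rational(-637, 15), -2773) = Rational(-42232, 15)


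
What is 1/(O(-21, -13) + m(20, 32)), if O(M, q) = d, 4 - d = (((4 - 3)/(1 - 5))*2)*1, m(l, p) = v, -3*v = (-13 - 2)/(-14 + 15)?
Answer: 2/19 ≈ 0.10526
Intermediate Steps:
v = 5 (v = -(-13 - 2)/(3*(-14 + 15)) = -(-5)/1 = -(-5) = -⅓*(-15) = 5)
m(l, p) = 5
d = 9/2 (d = 4 - ((4 - 3)/(1 - 5))*2 = 4 - (1/(-4))*2 = 4 - (1*(-¼))*2 = 4 - (-¼*2) = 4 - (-1)/2 = 4 - 1*(-½) = 4 + ½ = 9/2 ≈ 4.5000)
O(M, q) = 9/2
1/(O(-21, -13) + m(20, 32)) = 1/(9/2 + 5) = 1/(19/2) = 2/19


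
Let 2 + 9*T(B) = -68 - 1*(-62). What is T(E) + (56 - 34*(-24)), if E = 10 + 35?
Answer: 7840/9 ≈ 871.11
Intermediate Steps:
E = 45
T(B) = -8/9 (T(B) = -2/9 + (-68 - 1*(-62))/9 = -2/9 + (-68 + 62)/9 = -2/9 + (⅑)*(-6) = -2/9 - ⅔ = -8/9)
T(E) + (56 - 34*(-24)) = -8/9 + (56 - 34*(-24)) = -8/9 + (56 + 816) = -8/9 + 872 = 7840/9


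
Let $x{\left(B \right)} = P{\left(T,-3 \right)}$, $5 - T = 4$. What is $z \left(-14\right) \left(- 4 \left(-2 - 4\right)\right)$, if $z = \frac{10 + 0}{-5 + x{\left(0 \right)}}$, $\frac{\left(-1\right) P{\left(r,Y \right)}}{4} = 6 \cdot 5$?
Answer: $\frac{672}{25} \approx 26.88$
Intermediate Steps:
$T = 1$ ($T = 5 - 4 = 1$)
$P{\left(r,Y \right)} = -120$ ($P{\left(r,Y \right)} = - 4 \cdot 6 \cdot 5 = \left(-4\right) 30 = -120$)
$x{\left(B \right)} = -120$
$z = - \frac{2}{25}$ ($z = \frac{10 + 0}{-5 - 120} = \frac{10}{-125} = 10 \left(- \frac{1}{125}\right) = - \frac{2}{25} \approx -0.08$)
$z \left(-14\right) \left(- 4 \left(-2 - 4\right)\right) = \left(- \frac{2}{25}\right) \left(-14\right) \left(- 4 \left(-2 - 4\right)\right) = \frac{28 \left(\left(-4\right) \left(-6\right)\right)}{25} = \frac{28}{25} \cdot 24 = \frac{672}{25}$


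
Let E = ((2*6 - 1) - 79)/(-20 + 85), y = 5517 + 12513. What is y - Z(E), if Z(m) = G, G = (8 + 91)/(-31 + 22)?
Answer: 18041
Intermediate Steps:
y = 18030
E = -68/65 (E = ((12 - 1) - 79)/65 = (11 - 79)*(1/65) = -68*1/65 = -68/65 ≈ -1.0462)
G = -11 (G = 99/(-9) = 99*(-⅑) = -11)
Z(m) = -11
y - Z(E) = 18030 - 1*(-11) = 18030 + 11 = 18041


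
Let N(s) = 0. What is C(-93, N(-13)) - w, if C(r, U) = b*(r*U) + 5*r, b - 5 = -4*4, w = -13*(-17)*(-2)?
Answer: -23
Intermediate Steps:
w = -442 (w = 221*(-2) = -442)
b = -11 (b = 5 - 4*4 = 5 - 16 = -11)
C(r, U) = 5*r - 11*U*r (C(r, U) = -11*r*U + 5*r = -11*U*r + 5*r = 5*r - 11*U*r)
C(-93, N(-13)) - w = -93*(5 - 11*0) - 1*(-442) = -93*(5 + 0) + 442 = -93*5 + 442 = -465 + 442 = -23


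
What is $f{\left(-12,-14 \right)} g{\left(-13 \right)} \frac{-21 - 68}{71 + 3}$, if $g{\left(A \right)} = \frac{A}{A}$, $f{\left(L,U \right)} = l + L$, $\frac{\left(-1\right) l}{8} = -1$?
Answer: $\frac{178}{37} \approx 4.8108$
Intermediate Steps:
$l = 8$ ($l = \left(-8\right) \left(-1\right) = 8$)
$f{\left(L,U \right)} = 8 + L$
$g{\left(A \right)} = 1$
$f{\left(-12,-14 \right)} g{\left(-13 \right)} \frac{-21 - 68}{71 + 3} = \left(8 - 12\right) 1 \frac{-21 - 68}{71 + 3} = \left(-4\right) 1 \left(- \frac{89}{74}\right) = - 4 \left(\left(-89\right) \frac{1}{74}\right) = \left(-4\right) \left(- \frac{89}{74}\right) = \frac{178}{37}$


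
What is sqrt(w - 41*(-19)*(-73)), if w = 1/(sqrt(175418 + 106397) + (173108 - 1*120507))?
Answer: sqrt(-48362120781984426573394 - 307398154*sqrt(281815))/922194462 ≈ 238.47*I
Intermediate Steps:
w = 1/(52601 + sqrt(281815)) (w = 1/(sqrt(281815) + (173108 - 120507)) = 1/(sqrt(281815) + 52601) = 1/(52601 + sqrt(281815)) ≈ 1.8821e-5)
sqrt(w - 41*(-19)*(-73)) = sqrt((52601/2766583386 - sqrt(281815)/2766583386) - 41*(-19)*(-73)) = sqrt((52601/2766583386 - sqrt(281815)/2766583386) + 779*(-73)) = sqrt((52601/2766583386 - sqrt(281815)/2766583386) - 56867) = sqrt(-157327297359061/2766583386 - sqrt(281815)/2766583386)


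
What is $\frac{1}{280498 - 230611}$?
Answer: $\frac{1}{49887} \approx 2.0045 \cdot 10^{-5}$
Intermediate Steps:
$\frac{1}{280498 - 230611} = \frac{1}{49887}$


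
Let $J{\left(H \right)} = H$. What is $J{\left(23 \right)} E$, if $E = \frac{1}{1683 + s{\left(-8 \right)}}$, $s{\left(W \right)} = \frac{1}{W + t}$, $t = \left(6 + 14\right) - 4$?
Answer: $\frac{184}{13465} \approx 0.013665$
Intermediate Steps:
$t = 16$ ($t = 20 - 4 = 16$)
$s{\left(W \right)} = \frac{1}{16 + W}$ ($s{\left(W \right)} = \frac{1}{W + 16} = \frac{1}{16 + W}$)
$E = \frac{8}{13465}$ ($E = \frac{1}{1683 + \frac{1}{16 - 8}} = \frac{1}{1683 + \frac{1}{8}} = \frac{1}{\frac{13465}{8}} = \frac{8}{13465} \approx 0.00059413$)
$J{\left(23 \right)} E = 23 \cdot \frac{8}{13465} = \frac{184}{13465}$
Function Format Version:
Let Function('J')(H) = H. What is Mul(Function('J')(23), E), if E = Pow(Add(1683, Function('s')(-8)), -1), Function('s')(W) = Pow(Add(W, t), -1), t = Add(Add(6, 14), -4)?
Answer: Rational(184, 13465) ≈ 0.013665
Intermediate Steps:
t = 16 (t = Add(20, -4) = 16)
Function('s')(W) = Pow(Add(16, W), -1) (Function('s')(W) = Pow(Add(W, 16), -1) = Pow(Add(16, W), -1))
E = Rational(8, 13465) (E = Pow(Add(1683, Pow(Add(16, -8), -1)), -1) = Pow(Add(1683, Pow(8, -1)), -1) = Pow(Add(1683, Rational(1, 8)), -1) = Pow(Rational(13465, 8), -1) = Rational(8, 13465) ≈ 0.00059413)
Mul(Function('J')(23), E) = Mul(23, Rational(8, 13465)) = Rational(184, 13465)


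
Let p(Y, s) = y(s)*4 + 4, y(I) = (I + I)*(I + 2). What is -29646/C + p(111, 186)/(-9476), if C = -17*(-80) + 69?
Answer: -1652149/32867 ≈ -50.268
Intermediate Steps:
C = 1429 (C = 1360 + 69 = 1429)
y(I) = 2*I*(2 + I) (y(I) = (2*I)*(2 + I) = 2*I*(2 + I))
p(Y, s) = 4 + 8*s*(2 + s) (p(Y, s) = (2*s*(2 + s))*4 + 4 = 8*s*(2 + s) + 4 = 4 + 8*s*(2 + s))
-29646/C + p(111, 186)/(-9476) = -29646/1429 + (4 + 8*186*(2 + 186))/(-9476) = -29646*1/1429 + (4 + 8*186*188)*(-1/9476) = -29646/1429 + (4 + 279744)*(-1/9476) = -29646/1429 + 279748*(-1/9476) = -29646/1429 - 679/23 = -1652149/32867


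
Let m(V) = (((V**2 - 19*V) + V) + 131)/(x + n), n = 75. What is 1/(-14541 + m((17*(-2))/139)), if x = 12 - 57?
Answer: -38642/561718837 ≈ -6.8792e-5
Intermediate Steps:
x = -45
m(V) = 131/30 - 3*V/5 + V**2/30 (m(V) = (((V**2 - 19*V) + V) + 131)/(-45 + 75) = ((V**2 - 18*V) + 131)/30 = (131 + V**2 - 18*V)*(1/30) = 131/30 - 3*V/5 + V**2/30)
1/(-14541 + m((17*(-2))/139)) = 1/(-14541 + (131/30 - 3*17*(-2)/(5*139) + ((17*(-2))/139)**2/30)) = 1/(-14541 + (131/30 - (-102)/(5*139) + (-34*1/139)**2/30)) = 1/(-14541 + (131/30 - 3/5*(-34/139) + (-34/139)**2/30)) = 1/(-14541 + (131/30 + 102/695 + (1/30)*(1156/19321))) = 1/(-14541 + (131/30 + 102/695 + 578/289815)) = 1/(-14541 + 174485/38642) = 1/(-561718837/38642) = -38642/561718837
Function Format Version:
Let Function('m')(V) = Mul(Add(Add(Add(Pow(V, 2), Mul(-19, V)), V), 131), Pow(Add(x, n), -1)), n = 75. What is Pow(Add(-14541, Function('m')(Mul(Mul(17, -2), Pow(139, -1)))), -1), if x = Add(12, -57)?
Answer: Rational(-38642, 561718837) ≈ -6.8792e-5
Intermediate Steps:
x = -45
Function('m')(V) = Add(Rational(131, 30), Mul(Rational(-3, 5), V), Mul(Rational(1, 30), Pow(V, 2))) (Function('m')(V) = Mul(Add(Add(Add(Pow(V, 2), Mul(-19, V)), V), 131), Pow(Add(-45, 75), -1)) = Mul(Add(Add(Pow(V, 2), Mul(-18, V)), 131), Pow(30, -1)) = Mul(Add(131, Pow(V, 2), Mul(-18, V)), Rational(1, 30)) = Add(Rational(131, 30), Mul(Rational(-3, 5), V), Mul(Rational(1, 30), Pow(V, 2))))
Pow(Add(-14541, Function('m')(Mul(Mul(17, -2), Pow(139, -1)))), -1) = Pow(Add(-14541, Add(Rational(131, 30), Mul(Rational(-3, 5), Mul(Mul(17, -2), Pow(139, -1))), Mul(Rational(1, 30), Pow(Mul(Mul(17, -2), Pow(139, -1)), 2)))), -1) = Pow(Add(-14541, Add(Rational(131, 30), Mul(Rational(-3, 5), Mul(-34, Rational(1, 139))), Mul(Rational(1, 30), Pow(Mul(-34, Rational(1, 139)), 2)))), -1) = Pow(Add(-14541, Add(Rational(131, 30), Mul(Rational(-3, 5), Rational(-34, 139)), Mul(Rational(1, 30), Pow(Rational(-34, 139), 2)))), -1) = Pow(Add(-14541, Add(Rational(131, 30), Rational(102, 695), Mul(Rational(1, 30), Rational(1156, 19321)))), -1) = Pow(Add(-14541, Add(Rational(131, 30), Rational(102, 695), Rational(578, 289815))), -1) = Pow(Add(-14541, Rational(174485, 38642)), -1) = Pow(Rational(-561718837, 38642), -1) = Rational(-38642, 561718837)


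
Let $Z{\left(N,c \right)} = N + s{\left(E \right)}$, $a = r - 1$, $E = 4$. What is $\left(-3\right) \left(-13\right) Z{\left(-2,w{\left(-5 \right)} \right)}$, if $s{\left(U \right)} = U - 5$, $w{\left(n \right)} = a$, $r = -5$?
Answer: $-117$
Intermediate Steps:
$a = -6$ ($a = -5 - 1 = -6$)
$w{\left(n \right)} = -6$
$s{\left(U \right)} = -5 + U$
$Z{\left(N,c \right)} = -1 + N$ ($Z{\left(N,c \right)} = N + \left(-5 + 4\right) = N - 1 = -1 + N$)
$\left(-3\right) \left(-13\right) Z{\left(-2,w{\left(-5 \right)} \right)} = \left(-3\right) \left(-13\right) \left(-1 - 2\right) = 39 \left(-3\right) = -117$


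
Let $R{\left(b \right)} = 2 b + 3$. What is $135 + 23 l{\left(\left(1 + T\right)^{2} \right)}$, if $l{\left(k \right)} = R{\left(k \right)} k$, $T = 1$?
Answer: $1147$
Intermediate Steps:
$R{\left(b \right)} = 3 + 2 b$
$l{\left(k \right)} = k \left(3 + 2 k\right)$ ($l{\left(k \right)} = \left(3 + 2 k\right) k = k \left(3 + 2 k\right)$)
$135 + 23 l{\left(\left(1 + T\right)^{2} \right)} = 135 + 23 \left(1 + 1\right)^{2} \left(3 + 2 \left(1 + 1\right)^{2}\right) = 135 + 23 \cdot 2^{2} \left(3 + 2 \cdot 2^{2}\right) = 135 + 23 \cdot 4 \left(3 + 2 \cdot 4\right) = 135 + 23 \cdot 4 \left(3 + 8\right) = 135 + 23 \cdot 4 \cdot 11 = 135 + 23 \cdot 44 = 135 + 1012 = 1147$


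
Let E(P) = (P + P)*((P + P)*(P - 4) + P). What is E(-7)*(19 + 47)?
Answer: -135828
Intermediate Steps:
E(P) = 2*P*(P + 2*P*(-4 + P)) (E(P) = (2*P)*((2*P)*(-4 + P) + P) = (2*P)*(2*P*(-4 + P) + P) = (2*P)*(P + 2*P*(-4 + P)) = 2*P*(P + 2*P*(-4 + P)))
E(-7)*(19 + 47) = ((-7)²*(-14 + 4*(-7)))*(19 + 47) = (49*(-14 - 28))*66 = (49*(-42))*66 = -2058*66 = -135828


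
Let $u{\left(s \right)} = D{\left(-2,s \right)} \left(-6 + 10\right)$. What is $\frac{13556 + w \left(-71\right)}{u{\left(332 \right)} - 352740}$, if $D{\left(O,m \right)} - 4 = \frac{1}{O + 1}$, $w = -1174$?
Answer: $- \frac{48455}{176364} \approx -0.27474$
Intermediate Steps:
$D{\left(O,m \right)} = 4 + \frac{1}{1 + O}$ ($D{\left(O,m \right)} = 4 + \frac{1}{O + 1} = 4 + \frac{1}{1 + O}$)
$u{\left(s \right)} = 12$ ($u{\left(s \right)} = \frac{5 + 4 \left(-2\right)}{1 - 2} \left(-6 + 10\right) = \frac{5 - 8}{-1} \cdot 4 = \left(-1\right) \left(-3\right) 4 = 3 \cdot 4 = 12$)
$\frac{13556 + w \left(-71\right)}{u{\left(332 \right)} - 352740} = \frac{13556 - -83354}{12 - 352740} = \frac{13556 + 83354}{-352728} = 96910 \left(- \frac{1}{352728}\right) = - \frac{48455}{176364}$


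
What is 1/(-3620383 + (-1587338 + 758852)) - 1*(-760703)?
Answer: 3384267994906/4448869 ≈ 7.6070e+5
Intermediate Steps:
1/(-3620383 + (-1587338 + 758852)) - 1*(-760703) = 1/(-3620383 - 828486) + 760703 = 1/(-4448869) + 760703 = -1/4448869 + 760703 = 3384267994906/4448869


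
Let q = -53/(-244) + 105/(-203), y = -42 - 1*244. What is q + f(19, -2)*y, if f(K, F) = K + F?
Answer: -34405635/7076 ≈ -4862.3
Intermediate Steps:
y = -286 (y = -42 - 244 = -286)
f(K, F) = F + K
q = -2123/7076 (q = -53*(-1/244) + 105*(-1/203) = 53/244 - 15/29 = -2123/7076 ≈ -0.30003)
q + f(19, -2)*y = -2123/7076 + (-2 + 19)*(-286) = -2123/7076 + 17*(-286) = -2123/7076 - 4862 = -34405635/7076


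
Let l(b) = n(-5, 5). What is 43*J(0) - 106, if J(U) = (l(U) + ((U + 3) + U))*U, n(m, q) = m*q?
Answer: -106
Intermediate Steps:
l(b) = -25 (l(b) = -5*5 = -25)
J(U) = U*(-22 + 2*U) (J(U) = (-25 + ((U + 3) + U))*U = (-25 + ((3 + U) + U))*U = (-25 + (3 + 2*U))*U = (-22 + 2*U)*U = U*(-22 + 2*U))
43*J(0) - 106 = 43*(2*0*(-11 + 0)) - 106 = 43*(2*0*(-11)) - 106 = 43*0 - 106 = 0 - 106 = -106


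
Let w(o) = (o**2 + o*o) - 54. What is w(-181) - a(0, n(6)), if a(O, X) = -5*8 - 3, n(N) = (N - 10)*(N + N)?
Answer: 65511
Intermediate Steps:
n(N) = 2*N*(-10 + N) (n(N) = (-10 + N)*(2*N) = 2*N*(-10 + N))
w(o) = -54 + 2*o**2 (w(o) = (o**2 + o**2) - 54 = 2*o**2 - 54 = -54 + 2*o**2)
a(O, X) = -43 (a(O, X) = -40 - 3 = -43)
w(-181) - a(0, n(6)) = (-54 + 2*(-181)**2) - 1*(-43) = (-54 + 2*32761) + 43 = (-54 + 65522) + 43 = 65468 + 43 = 65511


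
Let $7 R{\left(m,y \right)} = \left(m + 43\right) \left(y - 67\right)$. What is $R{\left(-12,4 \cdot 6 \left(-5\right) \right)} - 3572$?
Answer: $- \frac{30801}{7} \approx -4400.1$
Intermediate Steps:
$R{\left(m,y \right)} = \frac{\left(-67 + y\right) \left(43 + m\right)}{7}$ ($R{\left(m,y \right)} = \frac{\left(m + 43\right) \left(y - 67\right)}{7} = \frac{\left(43 + m\right) \left(-67 + y\right)}{7} = \frac{\left(-67 + y\right) \left(43 + m\right)}{7}$)
$R{\left(-12,4 \cdot 6 \left(-5\right) \right)} - 3572 = \left(- \frac{2881}{7} - - \frac{804}{7} + \frac{43 \cdot 4 \cdot 6 \left(-5\right)}{7} + \frac{1}{7} \left(-12\right) 4 \cdot 6 \left(-5\right)\right) - 3572 = \left(- \frac{2881}{7} + \frac{804}{7} + \frac{43 \cdot 24 \left(-5\right)}{7} + \frac{1}{7} \left(-12\right) 24 \left(-5\right)\right) - 3572 = \left(- \frac{2881}{7} + \frac{804}{7} + \frac{43}{7} \left(-120\right) + \frac{1}{7} \left(-12\right) \left(-120\right)\right) - 3572 = \left(- \frac{2881}{7} + \frac{804}{7} - \frac{5160}{7} + \frac{1440}{7}\right) - 3572 = - \frac{5797}{7} - 3572 = - \frac{30801}{7}$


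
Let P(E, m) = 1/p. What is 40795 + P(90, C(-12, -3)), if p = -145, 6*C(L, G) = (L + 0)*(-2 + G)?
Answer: 5915274/145 ≈ 40795.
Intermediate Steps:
C(L, G) = L*(-2 + G)/6 (C(L, G) = ((L + 0)*(-2 + G))/6 = (L*(-2 + G))/6 = L*(-2 + G)/6)
P(E, m) = -1/145 (P(E, m) = 1/(-145) = -1/145)
40795 + P(90, C(-12, -3)) = 40795 - 1/145 = 5915274/145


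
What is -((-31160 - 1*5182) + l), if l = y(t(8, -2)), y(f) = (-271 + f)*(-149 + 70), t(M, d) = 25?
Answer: 16908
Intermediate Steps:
y(f) = 21409 - 79*f (y(f) = (-271 + f)*(-79) = 21409 - 79*f)
l = 19434 (l = 21409 - 79*25 = 21409 - 1975 = 19434)
-((-31160 - 1*5182) + l) = -((-31160 - 1*5182) + 19434) = -((-31160 - 5182) + 19434) = -(-36342 + 19434) = -1*(-16908) = 16908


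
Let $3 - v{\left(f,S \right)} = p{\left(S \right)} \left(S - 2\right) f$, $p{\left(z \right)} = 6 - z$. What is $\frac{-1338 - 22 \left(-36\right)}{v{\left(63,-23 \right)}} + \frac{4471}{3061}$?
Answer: $\frac{33759172}{23303393} \approx 1.4487$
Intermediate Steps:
$v{\left(f,S \right)} = 3 - f \left(-2 + S\right) \left(6 - S\right)$ ($v{\left(f,S \right)} = 3 - \left(6 - S\right) \left(S - 2\right) f = 3 - \left(6 - S\right) \left(-2 + S\right) f = 3 - \left(6 - S\right) f \left(-2 + S\right) = 3 - f \left(-2 + S\right) \left(6 - S\right)$)
$\frac{-1338 - 22 \left(-36\right)}{v{\left(63,-23 \right)}} + \frac{4471}{3061} = \frac{-1338 - 22 \left(-36\right)}{3 - 126 \left(-6 - 23\right) - 1449 \left(-6 - 23\right)} + \frac{4471}{3061} = \frac{-1338 - -792}{3 - 126 \left(-29\right) - 1449 \left(-29\right)} + 4471 \cdot \frac{1}{3061} = \frac{-1338 + 792}{3 + 3654 + 42021} + \frac{4471}{3061} = - \frac{546}{45678} + \frac{4471}{3061} = \left(-546\right) \frac{1}{45678} + \frac{4471}{3061} = - \frac{91}{7613} + \frac{4471}{3061} = \frac{33759172}{23303393}$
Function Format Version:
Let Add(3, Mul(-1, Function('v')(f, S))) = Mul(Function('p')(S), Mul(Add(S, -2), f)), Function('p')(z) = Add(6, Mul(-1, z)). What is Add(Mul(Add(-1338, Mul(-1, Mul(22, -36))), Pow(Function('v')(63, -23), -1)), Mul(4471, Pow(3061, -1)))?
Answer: Rational(33759172, 23303393) ≈ 1.4487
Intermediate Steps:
Function('v')(f, S) = Add(3, Mul(-1, f, Add(-2, S), Add(6, Mul(-1, S)))) (Function('v')(f, S) = Add(3, Mul(-1, Mul(Add(6, Mul(-1, S)), Mul(Add(S, -2), f)))) = Add(3, Mul(-1, Mul(Add(6, Mul(-1, S)), Mul(Add(-2, S), f)))) = Add(3, Mul(-1, Mul(Add(6, Mul(-1, S)), Mul(f, Add(-2, S))))) = Add(3, Mul(-1, Mul(f, Add(-2, S), Add(6, Mul(-1, S))))) = Add(3, Mul(-1, f, Add(-2, S), Add(6, Mul(-1, S)))))
Add(Mul(Add(-1338, Mul(-1, Mul(22, -36))), Pow(Function('v')(63, -23), -1)), Mul(4471, Pow(3061, -1))) = Add(Mul(Add(-1338, Mul(-1, Mul(22, -36))), Pow(Add(3, Mul(-2, 63, Add(-6, -23)), Mul(-23, 63, Add(-6, -23))), -1)), Mul(4471, Pow(3061, -1))) = Add(Mul(Add(-1338, Mul(-1, -792)), Pow(Add(3, Mul(-2, 63, -29), Mul(-23, 63, -29)), -1)), Mul(4471, Rational(1, 3061))) = Add(Mul(Add(-1338, 792), Pow(Add(3, 3654, 42021), -1)), Rational(4471, 3061)) = Add(Mul(-546, Pow(45678, -1)), Rational(4471, 3061)) = Add(Mul(-546, Rational(1, 45678)), Rational(4471, 3061)) = Add(Rational(-91, 7613), Rational(4471, 3061)) = Rational(33759172, 23303393)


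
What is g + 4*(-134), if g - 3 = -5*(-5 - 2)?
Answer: -498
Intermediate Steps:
g = 38 (g = 3 - 5*(-5 - 2) = 3 - 5*(-7) = 3 + 35 = 38)
g + 4*(-134) = 38 + 4*(-134) = 38 - 536 = -498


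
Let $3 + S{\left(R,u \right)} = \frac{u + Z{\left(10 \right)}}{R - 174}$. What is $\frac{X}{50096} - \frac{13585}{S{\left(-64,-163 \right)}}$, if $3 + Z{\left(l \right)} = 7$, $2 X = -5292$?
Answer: $\frac{16197042155}{2780328} \approx 5825.6$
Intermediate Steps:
$X = -2646$ ($X = \frac{1}{2} \left(-5292\right) = -2646$)
$Z{\left(l \right)} = 4$ ($Z{\left(l \right)} = -3 + 7 = 4$)
$S{\left(R,u \right)} = -3 + \frac{4 + u}{-174 + R}$ ($S{\left(R,u \right)} = -3 + \frac{u + 4}{R - 174} = -3 + \frac{4 + u}{-174 + R}$)
$\frac{X}{50096} - \frac{13585}{S{\left(-64,-163 \right)}} = - \frac{2646}{50096} - \frac{13585}{\frac{1}{-174 - 64} \left(526 - 163 - -192\right)} = \left(-2646\right) \frac{1}{50096} - \frac{13585}{\frac{1}{-238} \left(526 - 163 + 192\right)} = - \frac{1323}{25048} - \frac{13585}{\left(- \frac{1}{238}\right) 555} = - \frac{1323}{25048} - \frac{13585}{- \frac{555}{238}} = - \frac{1323}{25048} - - \frac{646646}{111} = - \frac{1323}{25048} + \frac{646646}{111} = \frac{16197042155}{2780328}$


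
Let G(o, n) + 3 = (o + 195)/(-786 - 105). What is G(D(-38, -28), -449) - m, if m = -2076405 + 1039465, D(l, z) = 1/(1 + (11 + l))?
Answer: 24021677473/23166 ≈ 1.0369e+6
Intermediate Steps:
D(l, z) = 1/(12 + l)
G(o, n) = -956/297 - o/891 (G(o, n) = -3 + (o + 195)/(-786 - 105) = -3 + (195 + o)/(-891) = -3 + (195 + o)*(-1/891) = -3 + (-65/297 - o/891) = -956/297 - o/891)
m = -1036940
G(D(-38, -28), -449) - m = (-956/297 - 1/(891*(12 - 38))) - 1*(-1036940) = (-956/297 - 1/891/(-26)) + 1036940 = (-956/297 - 1/891*(-1/26)) + 1036940 = (-956/297 + 1/23166) + 1036940 = -74567/23166 + 1036940 = 24021677473/23166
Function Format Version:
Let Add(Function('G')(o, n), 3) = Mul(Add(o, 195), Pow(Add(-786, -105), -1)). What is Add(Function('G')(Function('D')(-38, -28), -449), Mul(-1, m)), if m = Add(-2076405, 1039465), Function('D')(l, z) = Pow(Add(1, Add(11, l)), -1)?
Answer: Rational(24021677473, 23166) ≈ 1.0369e+6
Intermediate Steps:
Function('D')(l, z) = Pow(Add(12, l), -1)
Function('G')(o, n) = Add(Rational(-956, 297), Mul(Rational(-1, 891), o)) (Function('G')(o, n) = Add(-3, Mul(Add(o, 195), Pow(Add(-786, -105), -1))) = Add(-3, Mul(Add(195, o), Pow(-891, -1))) = Add(-3, Mul(Add(195, o), Rational(-1, 891))) = Add(-3, Add(Rational(-65, 297), Mul(Rational(-1, 891), o))) = Add(Rational(-956, 297), Mul(Rational(-1, 891), o)))
m = -1036940
Add(Function('G')(Function('D')(-38, -28), -449), Mul(-1, m)) = Add(Add(Rational(-956, 297), Mul(Rational(-1, 891), Pow(Add(12, -38), -1))), Mul(-1, -1036940)) = Add(Add(Rational(-956, 297), Mul(Rational(-1, 891), Pow(-26, -1))), 1036940) = Add(Add(Rational(-956, 297), Mul(Rational(-1, 891), Rational(-1, 26))), 1036940) = Add(Add(Rational(-956, 297), Rational(1, 23166)), 1036940) = Add(Rational(-74567, 23166), 1036940) = Rational(24021677473, 23166)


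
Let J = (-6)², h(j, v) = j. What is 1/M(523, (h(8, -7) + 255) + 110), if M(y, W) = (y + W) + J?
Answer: 1/932 ≈ 0.0010730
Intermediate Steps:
J = 36
M(y, W) = 36 + W + y (M(y, W) = (y + W) + 36 = (W + y) + 36 = 36 + W + y)
1/M(523, (h(8, -7) + 255) + 110) = 1/(36 + ((8 + 255) + 110) + 523) = 1/(36 + (263 + 110) + 523) = 1/(36 + 373 + 523) = 1/932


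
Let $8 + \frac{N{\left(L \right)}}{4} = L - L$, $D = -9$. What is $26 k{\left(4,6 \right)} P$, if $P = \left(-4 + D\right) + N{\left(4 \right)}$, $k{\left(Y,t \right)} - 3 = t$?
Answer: $-10530$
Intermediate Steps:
$N{\left(L \right)} = -32$ ($N{\left(L \right)} = -32 + 4 \left(L - L\right) = -32 + 4 \cdot 0 = -32 + 0 = -32$)
$k{\left(Y,t \right)} = 3 + t$
$P = -45$ ($P = \left(-4 - 9\right) - 32 = -13 - 32 = -45$)
$26 k{\left(4,6 \right)} P = 26 \left(3 + 6\right) \left(-45\right) = 26 \cdot 9 \left(-45\right) = 234 \left(-45\right) = -10530$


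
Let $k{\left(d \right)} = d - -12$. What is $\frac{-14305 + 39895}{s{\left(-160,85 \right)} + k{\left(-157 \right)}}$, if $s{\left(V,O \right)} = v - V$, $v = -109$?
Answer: $- \frac{12795}{47} \approx -272.23$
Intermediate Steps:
$s{\left(V,O \right)} = -109 - V$
$k{\left(d \right)} = 12 + d$ ($k{\left(d \right)} = d + 12 = 12 + d$)
$\frac{-14305 + 39895}{s{\left(-160,85 \right)} + k{\left(-157 \right)}} = \frac{-14305 + 39895}{\left(-109 - -160\right) + \left(12 - 157\right)} = \frac{25590}{\left(-109 + 160\right) - 145} = \frac{25590}{51 - 145} = \frac{25590}{-94} = 25590 \left(- \frac{1}{94}\right) = - \frac{12795}{47}$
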